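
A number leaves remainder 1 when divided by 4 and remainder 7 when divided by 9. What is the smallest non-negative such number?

25

Write x = 1 + 4·k. Then 4·k ≡ 7 − 1 ≡ 6 (mod 9).
Need 4⁻¹ mod 9. Extended Euclid on (9, 4):
9 = 2·4 + 1
4 = 4·1 + 0
Back-substitute:
1 = 9 − 2·4
4⁻¹ ≡ 7 (mod 9), so k ≡ 7·6 ≡ 6 (mod 9).
x = 1 + 4·6 = 25.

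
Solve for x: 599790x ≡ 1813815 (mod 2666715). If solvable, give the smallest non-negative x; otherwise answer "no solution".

First find gcd(599790, 2666715):
2666715 = 4×599790 + 267555
599790 = 2×267555 + 64680
267555 = 4×64680 + 8835
64680 = 7×8835 + 2835
8835 = 3×2835 + 330
2835 = 8×330 + 195
330 = 1×195 + 135
195 = 1×135 + 60
135 = 2×60 + 15
60 = 4×15 + 0
gcd = 15 and 15 | 1813815, so solutions exist. Divide through by 15: 39986x ≡ 120921 (mod 177781).
Now find 39986⁻¹ mod 177781:
177781 = 4×39986 + 17837
39986 = 2×17837 + 4312
17837 = 4×4312 + 589
4312 = 7×589 + 189
589 = 3×189 + 22
189 = 8×22 + 13
22 = 1×13 + 9
13 = 1×9 + 4
9 = 2×4 + 1
4 = 4×1 + 0
Back-substitute:
1 = 9 − 2·4
1 = −2·13 + 3·9
1 = 3·22 − 5·13
1 = −5·189 + 43·22
1 = 43·589 − 134·189
1 = −134·4312 + 981·589
1 = 981·17837 − 4058·4312
1 = −4058·39986 + 9097·17837
1 = 9097·177781 − 40446·39986
So 39986·(-40446) ≡ 1 (mod 177781), i.e. 39986⁻¹ ≡ 137335.
Then x ≡ 137335·120921 ≡ 162325 (mod 177781); the smallest non-negative solution is x = 162325.

162325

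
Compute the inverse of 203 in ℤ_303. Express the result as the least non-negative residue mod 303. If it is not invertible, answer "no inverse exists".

Apply the Euclidean algorithm to 303 and 203:
303 = 1*203 + 100
203 = 2*100 + 3
100 = 33*3 + 1
3 = 3*1 + 0
gcd = 1, so the inverse exists. Back-substitute:
1 = 100 − 33·3
1 = −33·203 + 67·100
1 = 67·303 − 100·203
So 203·(-100) ≡ 1 (mod 303), and -100 ≡ 203 (mod 303).

203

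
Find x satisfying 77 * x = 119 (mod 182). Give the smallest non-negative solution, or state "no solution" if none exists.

11

First find gcd(77, 182):
182 = 2×77 + 28
77 = 2×28 + 21
28 = 1×21 + 7
21 = 3×7 + 0
gcd = 7 and 7 | 119, so solutions exist. Divide through by 7: 11x ≡ 17 (mod 26).
Now find 11⁻¹ mod 26:
26 = 2*11 + 4
11 = 2*4 + 3
4 = 1*3 + 1
3 = 3*1 + 0
Back-substitute:
1 = 4 − 3
1 = −11 + 3·4
1 = 3·26 − 7·11
So 11·(-7) ≡ 1 (mod 26), i.e. 11⁻¹ ≡ 19.
Then x ≡ 19·17 ≡ 11 (mod 26); the smallest non-negative solution is x = 11.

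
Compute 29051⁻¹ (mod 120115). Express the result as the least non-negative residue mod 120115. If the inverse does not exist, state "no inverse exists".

16001

Extended Euclidean algorithm:
120115 = 4·29051 + 3911
29051 = 7·3911 + 1674
3911 = 2·1674 + 563
1674 = 2·563 + 548
563 = 1·548 + 15
548 = 36·15 + 8
15 = 1·8 + 7
8 = 1·7 + 1
7 = 7·1 + 0
Since gcd(29051, 120115) = 1, back-substitute to write 1 as a combination:
1 = 8 − 7
1 = −15 + 2·8
1 = 2·548 − 73·15
1 = −73·563 + 75·548
1 = 75·1674 − 223·563
1 = −223·3911 + 521·1674
1 = 521·29051 − 3870·3911
1 = −3870·120115 + 16001·29051
So 29051·16001 ≡ 1 (mod 120115).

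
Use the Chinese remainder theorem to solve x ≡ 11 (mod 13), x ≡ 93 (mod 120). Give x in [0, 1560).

453

Write x = 11 + 13·k. Then 13·k ≡ 93 − 11 ≡ 82 (mod 120).
Need 13⁻¹ mod 120. Extended Euclid on (120, 13):
120 = 9*13 + 3
13 = 4*3 + 1
3 = 3*1 + 0
Back-substitute:
1 = 13 − 4·3
1 = −4·120 + 37·13
13⁻¹ ≡ 37 (mod 120), so k ≡ 37·82 ≡ 34 (mod 120).
x = 11 + 13·34 = 453.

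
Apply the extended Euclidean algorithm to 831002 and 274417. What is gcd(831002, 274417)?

1

Repeated division:
831002 = 3*274417 + 7751
274417 = 35*7751 + 3132
7751 = 2*3132 + 1487
3132 = 2*1487 + 158
1487 = 9*158 + 65
158 = 2*65 + 28
65 = 2*28 + 9
28 = 3*9 + 1
9 = 9*1 + 0
gcd(831002, 274417) = 1.
Working backward:
1 = 28 − 3·9
1 = −3·65 + 7·28
1 = 7·158 − 17·65
1 = −17·1487 + 160·158
1 = 160·3132 − 337·1487
1 = −337·7751 + 834·3132
1 = 834·274417 − 29527·7751
1 = −29527·831002 + 89415·274417
So 1 = (-29527)·831002 + (89415)·274417.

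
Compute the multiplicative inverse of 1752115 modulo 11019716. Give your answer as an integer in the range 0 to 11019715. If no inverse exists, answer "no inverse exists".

gcd(11019716, 1752115) by repeated division:
11019716 = 6·1752115 + 507026
1752115 = 3·507026 + 231037
507026 = 2·231037 + 44952
231037 = 5·44952 + 6277
44952 = 7·6277 + 1013
6277 = 6·1013 + 199
1013 = 5·199 + 18
199 = 11·18 + 1
18 = 18·1 + 0
gcd = 1, so the inverse exists. Back-substitute:
1 = 199 − 11·18
1 = −11·1013 + 56·199
1 = 56·6277 − 347·1013
1 = −347·44952 + 2485·6277
1 = 2485·231037 − 12772·44952
1 = −12772·507026 + 28029·231037
1 = 28029·1752115 − 96859·507026
1 = −96859·11019716 + 609183·1752115
So 1752115·609183 ≡ 1 (mod 11019716).

609183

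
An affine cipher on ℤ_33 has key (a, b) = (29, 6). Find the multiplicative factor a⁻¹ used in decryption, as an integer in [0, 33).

Run Euclid on (33, 29):
33 = 1*29 + 4
29 = 7*4 + 1
4 = 4*1 + 0
gcd = 1, so the inverse exists. Back-substitute:
1 = 29 − 7·4
1 = −7·33 + 8·29
So 29·8 ≡ 1 (mod 33).

8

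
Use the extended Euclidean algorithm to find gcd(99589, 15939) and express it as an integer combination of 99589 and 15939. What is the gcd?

Euclidean algorithm:
99589 = 6·15939 + 3955
15939 = 4·3955 + 119
3955 = 33·119 + 28
119 = 4·28 + 7
28 = 4·7 + 0
gcd(99589, 15939) = 7.
Back-substituting:
7 = 119 − 4·28
7 = −4·3955 + 133·119
7 = 133·15939 − 536·3955
7 = −536·99589 + 3349·15939
So 7 = (-536)·99589 + (3349)·15939.

7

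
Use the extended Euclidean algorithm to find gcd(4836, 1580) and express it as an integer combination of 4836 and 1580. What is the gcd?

Repeated division:
4836 = 3*1580 + 96
1580 = 16*96 + 44
96 = 2*44 + 8
44 = 5*8 + 4
8 = 2*4 + 0
gcd(4836, 1580) = 4.
Working backward:
4 = 44 − 5·8
4 = −5·96 + 11·44
4 = 11·1580 − 181·96
4 = −181·4836 + 554·1580
So 4 = (-181)·4836 + (554)·1580.

4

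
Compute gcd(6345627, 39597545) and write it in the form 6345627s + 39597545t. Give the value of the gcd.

1

Repeated division:
39597545 = 6·6345627 + 1523783
6345627 = 4·1523783 + 250495
1523783 = 6·250495 + 20813
250495 = 12·20813 + 739
20813 = 28·739 + 121
739 = 6·121 + 13
121 = 9·13 + 4
13 = 3·4 + 1
4 = 4·1 + 0
gcd(6345627, 39597545) = 1.
Express as a combination:
1 = 13 − 3·4
1 = −3·121 + 28·13
1 = 28·739 − 171·121
1 = −171·20813 + 4816·739
1 = 4816·250495 − 57963·20813
1 = −57963·1523783 + 352594·250495
1 = 352594·6345627 − 1468339·1523783
1 = −1468339·39597545 + 9162628·6345627
So 1 = (-1468339)·39597545 + (9162628)·6345627.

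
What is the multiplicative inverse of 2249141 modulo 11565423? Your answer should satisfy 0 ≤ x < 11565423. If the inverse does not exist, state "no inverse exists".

Run Euclid on (11565423, 2249141):
11565423 = 5×2249141 + 319718
2249141 = 7×319718 + 11115
319718 = 28×11115 + 8498
11115 = 1×8498 + 2617
8498 = 3×2617 + 647
2617 = 4×647 + 29
647 = 22×29 + 9
29 = 3×9 + 2
9 = 4×2 + 1
2 = 2×1 + 0
The gcd is 1. Working backward:
1 = 9 − 4·2
1 = −4·29 + 13·9
1 = 13·647 − 290·29
1 = −290·2617 + 1173·647
1 = 1173·8498 − 3809·2617
1 = −3809·11115 + 4982·8498
1 = 4982·319718 − 143305·11115
1 = −143305·2249141 + 1008117·319718
1 = 1008117·11565423 − 5183890·2249141
Thus 2249141·(-5183890) ≡ 1 (mod 11565423); reducing, -5183890 mod 11565423 = 6381533.

6381533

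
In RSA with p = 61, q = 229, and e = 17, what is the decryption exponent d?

5633

φ(n) = (p−1)(q−1) = 60·228 = 13680.
Need d with 17·d ≡ 1 (mod 13680). Apply the extended Euclidean algorithm:
13680 = 804×17 + 12
17 = 1×12 + 5
12 = 2×5 + 2
5 = 2×2 + 1
2 = 2×1 + 0
Back-substitute:
1 = 5 − 2·2
1 = −2·12 + 5·5
1 = 5·17 − 7·12
1 = −7·13680 + 5633·17
So 17·5633 ≡ 1 (mod 13680), hence d = 5633.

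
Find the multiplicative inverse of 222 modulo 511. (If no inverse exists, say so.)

Extended Euclidean algorithm:
511 = 2×222 + 67
222 = 3×67 + 21
67 = 3×21 + 4
21 = 5×4 + 1
4 = 4×1 + 0
The gcd is 1. Working backward:
1 = 21 − 5·4
1 = −5·67 + 16·21
1 = 16·222 − 53·67
1 = −53·511 + 122·222
So 222·122 ≡ 1 (mod 511).

122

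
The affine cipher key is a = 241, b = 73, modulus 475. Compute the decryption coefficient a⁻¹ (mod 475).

136

Run Euclid on (475, 241):
475 = 1×241 + 234
241 = 1×234 + 7
234 = 33×7 + 3
7 = 2×3 + 1
3 = 3×1 + 0
gcd = 1, so the inverse exists. Back-substitute:
1 = 7 − 2·3
1 = −2·234 + 67·7
1 = 67·241 − 69·234
1 = −69·475 + 136·241
So 241·136 ≡ 1 (mod 475).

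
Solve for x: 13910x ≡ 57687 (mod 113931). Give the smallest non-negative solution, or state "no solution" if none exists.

18048

First find gcd(13910, 113931):
113931 = 8×13910 + 2651
13910 = 5×2651 + 655
2651 = 4×655 + 31
655 = 21×31 + 4
31 = 7×4 + 3
4 = 1×3 + 1
3 = 3×1 + 0
gcd = 1, so a unique solution mod 113931 exists.
Back-substitute for the Bézout coefficients:
1 = 4 − 3
1 = −31 + 8·4
1 = 8·655 − 169·31
1 = −169·2651 + 684·655
1 = 684·13910 − 3589·2651
1 = −3589·113931 + 29396·13910
So 13910·(29396) ≡ 1 (mod 113931), giving 13910⁻¹ ≡ 29396.
x ≡ 13910⁻¹·57687 ≡ 29396·57687 ≡ 18048 (mod 113931).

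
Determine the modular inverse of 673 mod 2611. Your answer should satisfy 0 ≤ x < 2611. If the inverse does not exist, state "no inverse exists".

2192

Run Euclid on (2611, 673):
2611 = 3*673 + 592
673 = 1*592 + 81
592 = 7*81 + 25
81 = 3*25 + 6
25 = 4*6 + 1
6 = 6*1 + 0
The gcd is 1. Working backward:
1 = 25 − 4·6
1 = −4·81 + 13·25
1 = 13·592 − 95·81
1 = −95·673 + 108·592
1 = 108·2611 − 419·673
So 673·(-419) ≡ 1 (mod 2611), and -419 ≡ 2192 (mod 2611).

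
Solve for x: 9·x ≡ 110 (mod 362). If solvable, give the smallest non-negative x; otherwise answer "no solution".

334

First find gcd(9, 362):
362 = 40*9 + 2
9 = 4*2 + 1
2 = 2*1 + 0
gcd = 1, so a unique solution mod 362 exists.
Back-substitute for the Bézout coefficients:
1 = 9 − 4·2
1 = −4·362 + 161·9
So 9·(161) ≡ 1 (mod 362), giving 9⁻¹ ≡ 161.
x ≡ 9⁻¹·110 ≡ 161·110 ≡ 334 (mod 362).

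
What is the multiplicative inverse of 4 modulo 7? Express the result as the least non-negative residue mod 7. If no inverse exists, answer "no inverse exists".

Apply the Euclidean algorithm to 7 and 4:
7 = 1×4 + 3
4 = 1×3 + 1
3 = 3×1 + 0
Since gcd(4, 7) = 1, back-substitute to write 1 as a combination:
1 = 4 − 3
1 = −7 + 2·4
So 4·2 ≡ 1 (mod 7).

2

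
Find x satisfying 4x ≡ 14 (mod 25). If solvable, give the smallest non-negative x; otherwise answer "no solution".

16

First find gcd(4, 25):
25 = 6·4 + 1
4 = 4·1 + 0
gcd = 1, so a unique solution mod 25 exists.
Back-substitute for the Bézout coefficients:
1 = 25 − 6·4
So 4·(-6) ≡ 1 (mod 25), giving 4⁻¹ ≡ 19.
x ≡ 4⁻¹·14 ≡ 19·14 ≡ 16 (mod 25).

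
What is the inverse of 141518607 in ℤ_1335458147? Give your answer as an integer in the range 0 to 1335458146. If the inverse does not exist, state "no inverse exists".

676564072

gcd(1335458147, 141518607) by repeated division:
1335458147 = 9*141518607 + 61790684
141518607 = 2*61790684 + 17937239
61790684 = 3*17937239 + 7978967
17937239 = 2*7978967 + 1979305
7978967 = 4*1979305 + 61747
1979305 = 32*61747 + 3401
61747 = 18*3401 + 529
3401 = 6*529 + 227
529 = 2*227 + 75
227 = 3*75 + 2
75 = 37*2 + 1
2 = 2*1 + 0
The gcd is 1. Working backward:
1 = 75 − 37·2
1 = −37·227 + 112·75
1 = 112·529 − 261·227
1 = −261·3401 + 1678·529
1 = 1678·61747 − 30465·3401
1 = −30465·1979305 + 976558·61747
1 = 976558·7978967 − 3936697·1979305
1 = −3936697·17937239 + 8849952·7978967
1 = 8849952·61790684 − 30486553·17937239
1 = −30486553·141518607 + 69823058·61790684
1 = 69823058·1335458147 − 658894075·141518607
So 141518607·(-658894075) ≡ 1 (mod 1335458147), and -658894075 ≡ 676564072 (mod 1335458147).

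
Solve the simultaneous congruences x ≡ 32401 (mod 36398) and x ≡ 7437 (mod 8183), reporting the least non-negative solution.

Write x = 32401 + 36398·k. Then 36398·k ≡ 7437 − 32401 ≡ 7768 (mod 8183).
Need 36398⁻¹ mod 8183. Extended Euclid on (8183, 3666):
8183 = 2*3666 + 851
3666 = 4*851 + 262
851 = 3*262 + 65
262 = 4*65 + 2
65 = 32*2 + 1
2 = 2*1 + 0
Back-substitute:
1 = 65 − 32·2
1 = −32·262 + 129·65
1 = 129·851 − 419·262
1 = −419·3666 + 1805·851
1 = 1805·8183 − 4029·3666
36398⁻¹ ≡ 4154 (mod 8183), so k ≡ 4154·7768 ≡ 2703 (mod 8183).
x = 32401 + 36398·2703 = 98416195.

98416195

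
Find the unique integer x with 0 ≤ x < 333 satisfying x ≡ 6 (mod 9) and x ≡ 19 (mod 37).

Write x = 6 + 9·k. Then 9·k ≡ 19 − 6 ≡ 13 (mod 37).
Need 9⁻¹ mod 37. Extended Euclid on (37, 9):
37 = 4*9 + 1
9 = 9*1 + 0
Back-substitute:
1 = 37 − 4·9
9⁻¹ ≡ 33 (mod 37), so k ≡ 33·13 ≡ 22 (mod 37).
x = 6 + 9·22 = 204.

204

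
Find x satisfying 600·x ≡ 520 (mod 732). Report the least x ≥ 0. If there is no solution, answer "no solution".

no solution

gcd(600, 732):
732 = 1·600 + 132
600 = 4·132 + 72
132 = 1·72 + 60
72 = 1·60 + 12
60 = 5·12 + 0
gcd = 12, but 12 ∤ 520, so the congruence has no solution.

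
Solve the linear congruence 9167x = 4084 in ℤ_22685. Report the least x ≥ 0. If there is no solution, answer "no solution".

21802

First find gcd(9167, 22685):
22685 = 2·9167 + 4351
9167 = 2·4351 + 465
4351 = 9·465 + 166
465 = 2·166 + 133
166 = 1·133 + 33
133 = 4·33 + 1
33 = 33·1 + 0
gcd = 1, so a unique solution mod 22685 exists.
Back-substitute for the Bézout coefficients:
1 = 133 − 4·33
1 = −4·166 + 5·133
1 = 5·465 − 14·166
1 = −14·4351 + 131·465
1 = 131·9167 − 276·4351
1 = −276·22685 + 683·9167
So 9167·(683) ≡ 1 (mod 22685), giving 9167⁻¹ ≡ 683.
x ≡ 9167⁻¹·4084 ≡ 683·4084 ≡ 21802 (mod 22685).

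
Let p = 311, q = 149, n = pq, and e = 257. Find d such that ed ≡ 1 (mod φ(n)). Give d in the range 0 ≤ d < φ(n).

φ(n) = (p−1)(q−1) = 310·148 = 45880.
Need d with 257·d ≡ 1 (mod 45880). Apply the extended Euclidean algorithm:
45880 = 178×257 + 134
257 = 1×134 + 123
134 = 1×123 + 11
123 = 11×11 + 2
11 = 5×2 + 1
2 = 2×1 + 0
Back-substitute:
1 = 11 − 5·2
1 = −5·123 + 56·11
1 = 56·134 − 61·123
1 = −61·257 + 117·134
1 = 117·45880 − 20887·257
So 257·(-20887) ≡ 1 (mod 45880), hence d ≡ -20887 ≡ 24993 (mod 45880).

24993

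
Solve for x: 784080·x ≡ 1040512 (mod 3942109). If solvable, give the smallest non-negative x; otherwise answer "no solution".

First find gcd(784080, 3942109):
3942109 = 5*784080 + 21709
784080 = 36*21709 + 2556
21709 = 8*2556 + 1261
2556 = 2*1261 + 34
1261 = 37*34 + 3
34 = 11*3 + 1
3 = 3*1 + 0
gcd = 1, so a unique solution mod 3942109 exists.
Back-substitute for the Bézout coefficients:
1 = 34 − 11·3
1 = −11·1261 + 408·34
1 = 408·2556 − 827·1261
1 = −827·21709 + 7024·2556
1 = 7024·784080 − 253691·21709
1 = −253691·3942109 + 1275479·784080
So 784080·(1275479) ≡ 1 (mod 3942109), giving 784080⁻¹ ≡ 1275479.
x ≡ 784080⁻¹·1040512 ≡ 1275479·1040512 ≡ 789308 (mod 3942109).

789308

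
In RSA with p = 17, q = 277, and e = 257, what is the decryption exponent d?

1409

φ(n) = (p−1)(q−1) = 16·276 = 4416.
Need d with 257·d ≡ 1 (mod 4416). Apply the extended Euclidean algorithm:
4416 = 17·257 + 47
257 = 5·47 + 22
47 = 2·22 + 3
22 = 7·3 + 1
3 = 3·1 + 0
Back-substitute:
1 = 22 − 7·3
1 = −7·47 + 15·22
1 = 15·257 − 82·47
1 = −82·4416 + 1409·257
So 257·1409 ≡ 1 (mod 4416), hence d = 1409.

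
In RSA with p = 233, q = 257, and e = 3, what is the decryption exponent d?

39595

φ(n) = (p−1)(q−1) = 232·256 = 59392.
Need d with 3·d ≡ 1 (mod 59392). Apply the extended Euclidean algorithm:
59392 = 19797×3 + 1
3 = 3×1 + 0
Back-substitute:
1 = 59392 − 19797·3
So 3·(-19797) ≡ 1 (mod 59392), hence d ≡ -19797 ≡ 39595 (mod 59392).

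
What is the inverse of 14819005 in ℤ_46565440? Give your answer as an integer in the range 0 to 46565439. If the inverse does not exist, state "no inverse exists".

no inverse exists

Compute gcd(14819005, 46565440):
46565440 = 3*14819005 + 2108425
14819005 = 7*2108425 + 60030
2108425 = 35*60030 + 7375
60030 = 8*7375 + 1030
7375 = 7*1030 + 165
1030 = 6*165 + 40
165 = 4*40 + 5
40 = 8*5 + 0
Since gcd = 5 > 1, 14819005 is not a unit mod 46565440.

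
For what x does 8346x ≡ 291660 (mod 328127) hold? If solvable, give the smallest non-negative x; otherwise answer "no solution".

First find gcd(8346, 328127):
328127 = 39*8346 + 2633
8346 = 3*2633 + 447
2633 = 5*447 + 398
447 = 1*398 + 49
398 = 8*49 + 6
49 = 8*6 + 1
6 = 6*1 + 0
gcd = 1, so a unique solution mod 328127 exists.
Back-substitute for the Bézout coefficients:
1 = 49 − 8·6
1 = −8·398 + 65·49
1 = 65·447 − 73·398
1 = −73·2633 + 430·447
1 = 430·8346 − 1363·2633
1 = −1363·328127 + 53587·8346
So 8346·(53587) ≡ 1 (mod 328127), giving 8346⁻¹ ≡ 53587.
x ≡ 8346⁻¹·291660 ≡ 53587·291660 ≡ 167283 (mod 328127).

167283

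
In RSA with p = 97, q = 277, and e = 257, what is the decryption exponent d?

φ(n) = (p−1)(q−1) = 96·276 = 26496.
Need d with 257·d ≡ 1 (mod 26496). Apply the extended Euclidean algorithm:
26496 = 103·257 + 25
257 = 10·25 + 7
25 = 3·7 + 4
7 = 1·4 + 3
4 = 1·3 + 1
3 = 3·1 + 0
Back-substitute:
1 = 4 − 3
1 = −7 + 2·4
1 = 2·25 − 7·7
1 = −7·257 + 72·25
1 = 72·26496 − 7423·257
So 257·(-7423) ≡ 1 (mod 26496), hence d ≡ -7423 ≡ 19073 (mod 26496).

19073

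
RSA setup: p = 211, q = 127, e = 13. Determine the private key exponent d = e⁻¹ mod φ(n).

φ(n) = (p−1)(q−1) = 210·126 = 26460.
Need d with 13·d ≡ 1 (mod 26460). Apply the extended Euclidean algorithm:
26460 = 2035*13 + 5
13 = 2*5 + 3
5 = 1*3 + 2
3 = 1*2 + 1
2 = 2*1 + 0
Back-substitute:
1 = 3 − 2
1 = −5 + 2·3
1 = 2·13 − 5·5
1 = −5·26460 + 10177·13
So 13·10177 ≡ 1 (mod 26460), hence d = 10177.

10177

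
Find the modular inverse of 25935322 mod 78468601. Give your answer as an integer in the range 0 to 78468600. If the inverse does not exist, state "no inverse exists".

Apply the Euclidean algorithm to 78468601 and 25935322:
78468601 = 3·25935322 + 662635
25935322 = 39·662635 + 92557
662635 = 7·92557 + 14736
92557 = 6·14736 + 4141
14736 = 3·4141 + 2313
4141 = 1·2313 + 1828
2313 = 1·1828 + 485
1828 = 3·485 + 373
485 = 1·373 + 112
373 = 3·112 + 37
112 = 3·37 + 1
37 = 37·1 + 0
The gcd is 1. Working backward:
1 = 112 − 3·37
1 = −3·373 + 10·112
1 = 10·485 − 13·373
1 = −13·1828 + 49·485
1 = 49·2313 − 62·1828
1 = −62·4141 + 111·2313
1 = 111·14736 − 395·4141
1 = −395·92557 + 2481·14736
1 = 2481·662635 − 17762·92557
1 = −17762·25935322 + 695199·662635
1 = 695199·78468601 − 2103359·25935322
Thus 25935322·(-2103359) ≡ 1 (mod 78468601); reducing, -2103359 mod 78468601 = 76365242.

76365242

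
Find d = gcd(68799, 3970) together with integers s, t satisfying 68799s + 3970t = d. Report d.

1

Euclidean algorithm:
68799 = 17×3970 + 1309
3970 = 3×1309 + 43
1309 = 30×43 + 19
43 = 2×19 + 5
19 = 3×5 + 4
5 = 1×4 + 1
4 = 4×1 + 0
gcd(68799, 3970) = 1.
Working backward:
1 = 5 − 4
1 = −19 + 4·5
1 = 4·43 − 9·19
1 = −9·1309 + 274·43
1 = 274·3970 − 831·1309
1 = −831·68799 + 14401·3970
So 1 = (-831)·68799 + (14401)·3970.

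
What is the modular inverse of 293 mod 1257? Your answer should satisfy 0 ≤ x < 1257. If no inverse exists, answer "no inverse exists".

Run Euclid on (1257, 293):
1257 = 4*293 + 85
293 = 3*85 + 38
85 = 2*38 + 9
38 = 4*9 + 2
9 = 4*2 + 1
2 = 2*1 + 0
gcd = 1, so the inverse exists. Back-substitute:
1 = 9 − 4·2
1 = −4·38 + 17·9
1 = 17·85 − 38·38
1 = −38·293 + 131·85
1 = 131·1257 − 562·293
So 293·(-562) ≡ 1 (mod 1257), and -562 ≡ 695 (mod 1257).

695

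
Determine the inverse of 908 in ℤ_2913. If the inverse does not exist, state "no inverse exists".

2204

Extended Euclidean algorithm:
2913 = 3*908 + 189
908 = 4*189 + 152
189 = 1*152 + 37
152 = 4*37 + 4
37 = 9*4 + 1
4 = 4*1 + 0
gcd = 1, so the inverse exists. Back-substitute:
1 = 37 − 9·4
1 = −9·152 + 37·37
1 = 37·189 − 46·152
1 = −46·908 + 221·189
1 = 221·2913 − 709·908
Hence 908⁻¹ ≡ -709 ≡ 2204 (mod 2913).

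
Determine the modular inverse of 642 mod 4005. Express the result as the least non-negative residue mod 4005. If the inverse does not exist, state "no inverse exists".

Euclidean algorithm on 4005, 642:
4005 = 6*642 + 153
642 = 4*153 + 30
153 = 5*30 + 3
30 = 10*3 + 0
gcd(642, 4005) = 3 ≠ 1, so 642 has no multiplicative inverse modulo 4005.

no inverse exists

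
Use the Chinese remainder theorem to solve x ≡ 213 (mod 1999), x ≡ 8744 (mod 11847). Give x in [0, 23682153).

Write x = 213 + 1999·k. Then 1999·k ≡ 8744 − 213 ≡ 8531 (mod 11847).
Need 1999⁻¹ mod 11847. Extended Euclid on (11847, 1999):
11847 = 5*1999 + 1852
1999 = 1*1852 + 147
1852 = 12*147 + 88
147 = 1*88 + 59
88 = 1*59 + 29
59 = 2*29 + 1
29 = 29*1 + 0
Back-substitute:
1 = 59 − 2·29
1 = −2·88 + 3·59
1 = 3·147 − 5·88
1 = −5·1852 + 63·147
1 = 63·1999 − 68·1852
1 = −68·11847 + 403·1999
1999⁻¹ ≡ 403 (mod 11847), so k ≡ 403·8531 ≡ 2363 (mod 11847).
x = 213 + 1999·2363 = 4723850.

4723850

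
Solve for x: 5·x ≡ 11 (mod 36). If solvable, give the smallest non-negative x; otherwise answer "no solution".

31

First find gcd(5, 36):
36 = 7·5 + 1
5 = 5·1 + 0
gcd = 1, so a unique solution mod 36 exists.
Back-substitute for the Bézout coefficients:
1 = 36 − 7·5
So 5·(-7) ≡ 1 (mod 36), giving 5⁻¹ ≡ 29.
x ≡ 5⁻¹·11 ≡ 29·11 ≡ 31 (mod 36).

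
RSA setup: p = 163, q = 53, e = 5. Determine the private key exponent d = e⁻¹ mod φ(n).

1685

φ(n) = (p−1)(q−1) = 162·52 = 8424.
Need d with 5·d ≡ 1 (mod 8424). Apply the extended Euclidean algorithm:
8424 = 1684*5 + 4
5 = 1*4 + 1
4 = 4*1 + 0
Back-substitute:
1 = 5 − 4
1 = −8424 + 1685·5
So 5·1685 ≡ 1 (mod 8424), hence d = 1685.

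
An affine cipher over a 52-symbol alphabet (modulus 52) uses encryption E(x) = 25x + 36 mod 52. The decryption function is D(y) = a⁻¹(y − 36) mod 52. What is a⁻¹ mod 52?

25

Run Euclid on (52, 25):
52 = 2*25 + 2
25 = 12*2 + 1
2 = 2*1 + 0
gcd = 1, so the inverse exists. Back-substitute:
1 = 25 − 12·2
1 = −12·52 + 25·25
So 25·25 ≡ 1 (mod 52).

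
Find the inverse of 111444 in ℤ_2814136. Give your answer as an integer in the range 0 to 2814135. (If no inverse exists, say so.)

no inverse exists

Euclidean algorithm on 2814136, 111444:
2814136 = 25×111444 + 28036
111444 = 3×28036 + 27336
28036 = 1×27336 + 700
27336 = 39×700 + 36
700 = 19×36 + 16
36 = 2×16 + 4
16 = 4×4 + 0
Since gcd = 4 > 1, 111444 is not a unit mod 2814136.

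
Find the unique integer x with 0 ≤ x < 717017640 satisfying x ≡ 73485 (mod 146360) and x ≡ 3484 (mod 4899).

441202525

Write x = 73485 + 146360·k. Then 146360·k ≡ 3484 − 73485 ≡ 3484 (mod 4899).
Need 146360⁻¹ mod 4899. Extended Euclid on (4899, 4289):
4899 = 1*4289 + 610
4289 = 7*610 + 19
610 = 32*19 + 2
19 = 9*2 + 1
2 = 2*1 + 0
Back-substitute:
1 = 19 − 9·2
1 = −9·610 + 289·19
1 = 289·4289 − 2032·610
1 = −2032·4899 + 2321·4289
146360⁻¹ ≡ 2321 (mod 4899), so k ≡ 2321·3484 ≡ 3014 (mod 4899).
x = 73485 + 146360·3014 = 441202525.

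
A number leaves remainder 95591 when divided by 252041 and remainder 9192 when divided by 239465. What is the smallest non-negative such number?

28596919492

Write x = 95591 + 252041·k. Then 252041·k ≡ 9192 − 95591 ≡ 153066 (mod 239465).
Need 252041⁻¹ mod 239465. Extended Euclid on (239465, 12576):
239465 = 19*12576 + 521
12576 = 24*521 + 72
521 = 7*72 + 17
72 = 4*17 + 4
17 = 4*4 + 1
4 = 4*1 + 0
Back-substitute:
1 = 17 − 4·4
1 = −4·72 + 17·17
1 = 17·521 − 123·72
1 = −123·12576 + 2969·521
1 = 2969·239465 − 56534·12576
252041⁻¹ ≡ 182931 (mod 239465), so k ≡ 182931·153066 ≡ 113461 (mod 239465).
x = 95591 + 252041·113461 = 28596919492.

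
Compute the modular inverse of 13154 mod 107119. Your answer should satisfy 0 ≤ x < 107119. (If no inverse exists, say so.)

25318

Apply the Euclidean algorithm to 107119 and 13154:
107119 = 8×13154 + 1887
13154 = 6×1887 + 1832
1887 = 1×1832 + 55
1832 = 33×55 + 17
55 = 3×17 + 4
17 = 4×4 + 1
4 = 4×1 + 0
The gcd is 1. Working backward:
1 = 17 − 4·4
1 = −4·55 + 13·17
1 = 13·1832 − 433·55
1 = −433·1887 + 446·1832
1 = 446·13154 − 3109·1887
1 = −3109·107119 + 25318·13154
So 13154·25318 ≡ 1 (mod 107119).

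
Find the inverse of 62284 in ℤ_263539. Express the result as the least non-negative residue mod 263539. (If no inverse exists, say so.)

gcd(263539, 62284) by repeated division:
263539 = 4×62284 + 14403
62284 = 4×14403 + 4672
14403 = 3×4672 + 387
4672 = 12×387 + 28
387 = 13×28 + 23
28 = 1×23 + 5
23 = 4×5 + 3
5 = 1×3 + 2
3 = 1×2 + 1
2 = 2×1 + 0
gcd = 1, so the inverse exists. Back-substitute:
1 = 3 − 2
1 = −5 + 2·3
1 = 2·23 − 9·5
1 = −9·28 + 11·23
1 = 11·387 − 152·28
1 = −152·4672 + 1835·387
1 = 1835·14403 − 5657·4672
1 = −5657·62284 + 24463·14403
1 = 24463·263539 − 103509·62284
So 62284·(-103509) ≡ 1 (mod 263539), and -103509 ≡ 160030 (mod 263539).

160030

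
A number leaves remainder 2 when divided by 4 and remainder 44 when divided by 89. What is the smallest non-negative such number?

Write x = 2 + 4·k. Then 4·k ≡ 44 − 2 ≡ 42 (mod 89).
Need 4⁻¹ mod 89. Extended Euclid on (89, 4):
89 = 22*4 + 1
4 = 4*1 + 0
Back-substitute:
1 = 89 − 22·4
4⁻¹ ≡ 67 (mod 89), so k ≡ 67·42 ≡ 55 (mod 89).
x = 2 + 4·55 = 222.

222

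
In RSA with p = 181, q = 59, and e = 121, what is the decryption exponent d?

2761

φ(n) = (p−1)(q−1) = 180·58 = 10440.
Need d with 121·d ≡ 1 (mod 10440). Apply the extended Euclidean algorithm:
10440 = 86×121 + 34
121 = 3×34 + 19
34 = 1×19 + 15
19 = 1×15 + 4
15 = 3×4 + 3
4 = 1×3 + 1
3 = 3×1 + 0
Back-substitute:
1 = 4 − 3
1 = −15 + 4·4
1 = 4·19 − 5·15
1 = −5·34 + 9·19
1 = 9·121 − 32·34
1 = −32·10440 + 2761·121
So 121·2761 ≡ 1 (mod 10440), hence d = 2761.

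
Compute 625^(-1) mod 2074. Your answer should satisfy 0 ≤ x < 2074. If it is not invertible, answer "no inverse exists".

gcd(2074, 625) by repeated division:
2074 = 3·625 + 199
625 = 3·199 + 28
199 = 7·28 + 3
28 = 9·3 + 1
3 = 3·1 + 0
The gcd is 1. Working backward:
1 = 28 − 9·3
1 = −9·199 + 64·28
1 = 64·625 − 201·199
1 = −201·2074 + 667·625
So 625·667 ≡ 1 (mod 2074).

667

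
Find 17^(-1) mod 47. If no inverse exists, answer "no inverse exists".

Apply the Euclidean algorithm to 47 and 17:
47 = 2×17 + 13
17 = 1×13 + 4
13 = 3×4 + 1
4 = 4×1 + 0
The gcd is 1. Working backward:
1 = 13 − 3·4
1 = −3·17 + 4·13
1 = 4·47 − 11·17
Hence 17⁻¹ ≡ -11 ≡ 36 (mod 47).

36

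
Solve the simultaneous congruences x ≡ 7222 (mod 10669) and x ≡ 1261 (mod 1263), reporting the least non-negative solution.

Write x = 7222 + 10669·k. Then 10669·k ≡ 1261 − 7222 ≡ 354 (mod 1263).
Need 10669⁻¹ mod 1263. Extended Euclid on (1263, 565):
1263 = 2·565 + 133
565 = 4·133 + 33
133 = 4·33 + 1
33 = 33·1 + 0
Back-substitute:
1 = 133 − 4·33
1 = −4·565 + 17·133
1 = 17·1263 − 38·565
10669⁻¹ ≡ 1225 (mod 1263), so k ≡ 1225·354 ≡ 441 (mod 1263).
x = 7222 + 10669·441 = 4712251.

4712251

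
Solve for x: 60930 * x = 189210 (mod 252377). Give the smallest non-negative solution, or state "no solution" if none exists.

216344

First find gcd(60930, 252377):
252377 = 4*60930 + 8657
60930 = 7*8657 + 331
8657 = 26*331 + 51
331 = 6*51 + 25
51 = 2*25 + 1
25 = 25*1 + 0
gcd = 1, so a unique solution mod 252377 exists.
Back-substitute for the Bézout coefficients:
1 = 51 − 2·25
1 = −2·331 + 13·51
1 = 13·8657 − 340·331
1 = −340·60930 + 2393·8657
1 = 2393·252377 − 9912·60930
So 60930·(-9912) ≡ 1 (mod 252377), giving 60930⁻¹ ≡ 242465.
x ≡ 60930⁻¹·189210 ≡ 242465·189210 ≡ 216344 (mod 252377).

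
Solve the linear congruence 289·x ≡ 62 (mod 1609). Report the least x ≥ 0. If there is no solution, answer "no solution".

First find gcd(289, 1609):
1609 = 5·289 + 164
289 = 1·164 + 125
164 = 1·125 + 39
125 = 3·39 + 8
39 = 4·8 + 7
8 = 1·7 + 1
7 = 7·1 + 0
gcd = 1, so a unique solution mod 1609 exists.
Back-substitute for the Bézout coefficients:
1 = 8 − 7
1 = −39 + 5·8
1 = 5·125 − 16·39
1 = −16·164 + 21·125
1 = 21·289 − 37·164
1 = −37·1609 + 206·289
So 289·(206) ≡ 1 (mod 1609), giving 289⁻¹ ≡ 206.
x ≡ 289⁻¹·62 ≡ 206·62 ≡ 1509 (mod 1609).

1509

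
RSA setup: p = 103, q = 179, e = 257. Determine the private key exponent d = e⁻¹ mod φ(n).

φ(n) = (p−1)(q−1) = 102·178 = 18156.
Need d with 257·d ≡ 1 (mod 18156). Apply the extended Euclidean algorithm:
18156 = 70·257 + 166
257 = 1·166 + 91
166 = 1·91 + 75
91 = 1·75 + 16
75 = 4·16 + 11
16 = 1·11 + 5
11 = 2·5 + 1
5 = 5·1 + 0
Back-substitute:
1 = 11 − 2·5
1 = −2·16 + 3·11
1 = 3·75 − 14·16
1 = −14·91 + 17·75
1 = 17·166 − 31·91
1 = −31·257 + 48·166
1 = 48·18156 − 3391·257
So 257·(-3391) ≡ 1 (mod 18156), hence d ≡ -3391 ≡ 14765 (mod 18156).

14765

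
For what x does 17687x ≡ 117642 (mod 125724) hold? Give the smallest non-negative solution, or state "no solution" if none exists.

32790

First find gcd(17687, 125724):
125724 = 7×17687 + 1915
17687 = 9×1915 + 452
1915 = 4×452 + 107
452 = 4×107 + 24
107 = 4×24 + 11
24 = 2×11 + 2
11 = 5×2 + 1
2 = 2×1 + 0
gcd = 1, so a unique solution mod 125724 exists.
Back-substitute for the Bézout coefficients:
1 = 11 − 5·2
1 = −5·24 + 11·11
1 = 11·107 − 49·24
1 = −49·452 + 207·107
1 = 207·1915 − 877·452
1 = −877·17687 + 8100·1915
1 = 8100·125724 − 57577·17687
So 17687·(-57577) ≡ 1 (mod 125724), giving 17687⁻¹ ≡ 68147.
x ≡ 17687⁻¹·117642 ≡ 68147·117642 ≡ 32790 (mod 125724).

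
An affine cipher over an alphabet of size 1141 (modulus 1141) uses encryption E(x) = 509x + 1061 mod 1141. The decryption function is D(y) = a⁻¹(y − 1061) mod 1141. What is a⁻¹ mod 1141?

Extended Euclidean algorithm:
1141 = 2·509 + 123
509 = 4·123 + 17
123 = 7·17 + 4
17 = 4·4 + 1
4 = 4·1 + 0
gcd = 1, so the inverse exists. Back-substitute:
1 = 17 − 4·4
1 = −4·123 + 29·17
1 = 29·509 − 120·123
1 = −120·1141 + 269·509
So 509·269 ≡ 1 (mod 1141).

269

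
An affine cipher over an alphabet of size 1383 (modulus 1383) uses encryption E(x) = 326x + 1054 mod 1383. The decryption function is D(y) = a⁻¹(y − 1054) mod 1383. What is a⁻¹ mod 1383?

140

Run Euclid on (1383, 326):
1383 = 4*326 + 79
326 = 4*79 + 10
79 = 7*10 + 9
10 = 1*9 + 1
9 = 9*1 + 0
The gcd is 1. Working backward:
1 = 10 − 9
1 = −79 + 8·10
1 = 8·326 − 33·79
1 = −33·1383 + 140·326
So 326·140 ≡ 1 (mod 1383).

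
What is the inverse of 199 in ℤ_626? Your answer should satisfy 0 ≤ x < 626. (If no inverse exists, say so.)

151

gcd(626, 199) by repeated division:
626 = 3·199 + 29
199 = 6·29 + 25
29 = 1·25 + 4
25 = 6·4 + 1
4 = 4·1 + 0
The gcd is 1. Working backward:
1 = 25 − 6·4
1 = −6·29 + 7·25
1 = 7·199 − 48·29
1 = −48·626 + 151·199
So 199·151 ≡ 1 (mod 626).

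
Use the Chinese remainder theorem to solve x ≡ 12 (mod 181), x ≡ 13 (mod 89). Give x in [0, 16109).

5442

Write x = 12 + 181·k. Then 181·k ≡ 13 − 12 ≡ 1 (mod 89).
Need 181⁻¹ mod 89. Extended Euclid on (89, 3):
89 = 29·3 + 2
3 = 1·2 + 1
2 = 2·1 + 0
Back-substitute:
1 = 3 − 2
1 = −89 + 30·3
181⁻¹ ≡ 30 (mod 89), so k ≡ 30·1 ≡ 30 (mod 89).
x = 12 + 181·30 = 5442.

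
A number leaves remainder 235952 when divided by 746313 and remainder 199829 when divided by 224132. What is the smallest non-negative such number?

Write x = 235952 + 746313·k. Then 746313·k ≡ 199829 − 235952 ≡ 188009 (mod 224132).
Need 746313⁻¹ mod 224132. Extended Euclid on (224132, 73917):
224132 = 3×73917 + 2381
73917 = 31×2381 + 106
2381 = 22×106 + 49
106 = 2×49 + 8
49 = 6×8 + 1
8 = 8×1 + 0
Back-substitute:
1 = 49 − 6·8
1 = −6·106 + 13·49
1 = 13·2381 − 292·106
1 = −292·73917 + 9065·2381
1 = 9065·224132 − 27487·73917
746313⁻¹ ≡ 196645 (mod 224132), so k ≡ 196645·188009 ≡ 8141 (mod 224132).
x = 235952 + 746313·8141 = 6075970085.

6075970085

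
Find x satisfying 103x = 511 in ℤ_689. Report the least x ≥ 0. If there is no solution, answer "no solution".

First find gcd(103, 689):
689 = 6×103 + 71
103 = 1×71 + 32
71 = 2×32 + 7
32 = 4×7 + 4
7 = 1×4 + 3
4 = 1×3 + 1
3 = 3×1 + 0
gcd = 1, so a unique solution mod 689 exists.
Back-substitute for the Bézout coefficients:
1 = 4 − 3
1 = −7 + 2·4
1 = 2·32 − 9·7
1 = −9·71 + 20·32
1 = 20·103 − 29·71
1 = −29·689 + 194·103
So 103·(194) ≡ 1 (mod 689), giving 103⁻¹ ≡ 194.
x ≡ 103⁻¹·511 ≡ 194·511 ≡ 607 (mod 689).

607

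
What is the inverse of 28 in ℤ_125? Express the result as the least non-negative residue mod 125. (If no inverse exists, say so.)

67

Apply the Euclidean algorithm to 125 and 28:
125 = 4·28 + 13
28 = 2·13 + 2
13 = 6·2 + 1
2 = 2·1 + 0
gcd = 1, so the inverse exists. Back-substitute:
1 = 13 − 6·2
1 = −6·28 + 13·13
1 = 13·125 − 58·28
So 28·(-58) ≡ 1 (mod 125), and -58 ≡ 67 (mod 125).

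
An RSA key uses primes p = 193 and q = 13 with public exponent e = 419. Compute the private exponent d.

φ(n) = (p−1)(q−1) = 192·12 = 2304.
Need d with 419·d ≡ 1 (mod 2304). Apply the extended Euclidean algorithm:
2304 = 5·419 + 209
419 = 2·209 + 1
209 = 209·1 + 0
Back-substitute:
1 = 419 − 2·209
1 = −2·2304 + 11·419
So 419·11 ≡ 1 (mod 2304), hence d = 11.

11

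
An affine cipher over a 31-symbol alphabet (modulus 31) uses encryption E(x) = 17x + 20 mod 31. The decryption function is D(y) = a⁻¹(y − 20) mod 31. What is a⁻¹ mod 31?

Run Euclid on (31, 17):
31 = 1×17 + 14
17 = 1×14 + 3
14 = 4×3 + 2
3 = 1×2 + 1
2 = 2×1 + 0
gcd = 1, so the inverse exists. Back-substitute:
1 = 3 − 2
1 = −14 + 5·3
1 = 5·17 − 6·14
1 = −6·31 + 11·17
So 17·11 ≡ 1 (mod 31).

11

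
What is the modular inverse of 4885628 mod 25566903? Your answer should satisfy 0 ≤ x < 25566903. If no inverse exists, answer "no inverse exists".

20686178

Extended Euclidean algorithm:
25566903 = 5×4885628 + 1138763
4885628 = 4×1138763 + 330576
1138763 = 3×330576 + 147035
330576 = 2×147035 + 36506
147035 = 4×36506 + 1011
36506 = 36×1011 + 110
1011 = 9×110 + 21
110 = 5×21 + 5
21 = 4×5 + 1
5 = 5×1 + 0
gcd = 1, so the inverse exists. Back-substitute:
1 = 21 − 4·5
1 = −4·110 + 21·21
1 = 21·1011 − 193·110
1 = −193·36506 + 6969·1011
1 = 6969·147035 − 28069·36506
1 = −28069·330576 + 63107·147035
1 = 63107·1138763 − 217390·330576
1 = −217390·4885628 + 932667·1138763
1 = 932667·25566903 − 4880725·4885628
Thus 4885628·(-4880725) ≡ 1 (mod 25566903); reducing, -4880725 mod 25566903 = 20686178.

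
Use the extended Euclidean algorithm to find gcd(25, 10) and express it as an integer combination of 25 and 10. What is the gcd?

Euclidean algorithm:
25 = 2*10 + 5
10 = 2*5 + 0
gcd(25, 10) = 5.
Back-substituting:
5 = 25 − 2·10
So 5 = (1)·25 + (-2)·10.

5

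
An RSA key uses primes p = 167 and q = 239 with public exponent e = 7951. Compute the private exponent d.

φ(n) = (p−1)(q−1) = 166·238 = 39508.
Need d with 7951·d ≡ 1 (mod 39508). Apply the extended Euclidean algorithm:
39508 = 4×7951 + 7704
7951 = 1×7704 + 247
7704 = 31×247 + 47
247 = 5×47 + 12
47 = 3×12 + 11
12 = 1×11 + 1
11 = 11×1 + 0
Back-substitute:
1 = 12 − 11
1 = −47 + 4·12
1 = 4·247 − 21·47
1 = −21·7704 + 655·247
1 = 655·7951 − 676·7704
1 = −676·39508 + 3359·7951
So 7951·3359 ≡ 1 (mod 39508), hence d = 3359.

3359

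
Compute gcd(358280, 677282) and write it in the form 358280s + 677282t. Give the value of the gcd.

Euclidean algorithm:
677282 = 1×358280 + 319002
358280 = 1×319002 + 39278
319002 = 8×39278 + 4778
39278 = 8×4778 + 1054
4778 = 4×1054 + 562
1054 = 1×562 + 492
562 = 1×492 + 70
492 = 7×70 + 2
70 = 35×2 + 0
gcd(358280, 677282) = 2.
Back-substituting:
2 = 492 − 7·70
2 = −7·562 + 8·492
2 = 8·1054 − 15·562
2 = −15·4778 + 68·1054
2 = 68·39278 − 559·4778
2 = −559·319002 + 4540·39278
2 = 4540·358280 − 5099·319002
2 = −5099·677282 + 9639·358280
So 2 = (-5099)·677282 + (9639)·358280.

2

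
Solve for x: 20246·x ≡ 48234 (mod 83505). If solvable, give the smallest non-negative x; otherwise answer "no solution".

First find gcd(20246, 83505):
83505 = 4×20246 + 2521
20246 = 8×2521 + 78
2521 = 32×78 + 25
78 = 3×25 + 3
25 = 8×3 + 1
3 = 3×1 + 0
gcd = 1, so a unique solution mod 83505 exists.
Back-substitute for the Bézout coefficients:
1 = 25 − 8·3
1 = −8·78 + 25·25
1 = 25·2521 − 808·78
1 = −808·20246 + 6489·2521
1 = 6489·83505 − 26764·20246
So 20246·(-26764) ≡ 1 (mod 83505), giving 20246⁻¹ ≡ 56741.
x ≡ 20246⁻¹·48234 ≡ 56741·48234 ≡ 52524 (mod 83505).

52524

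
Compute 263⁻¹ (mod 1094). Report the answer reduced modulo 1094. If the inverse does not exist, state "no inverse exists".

Extended Euclidean algorithm:
1094 = 4×263 + 42
263 = 6×42 + 11
42 = 3×11 + 9
11 = 1×9 + 2
9 = 4×2 + 1
2 = 2×1 + 0
Since gcd(263, 1094) = 1, back-substitute to write 1 as a combination:
1 = 9 − 4·2
1 = −4·11 + 5·9
1 = 5·42 − 19·11
1 = −19·263 + 119·42
1 = 119·1094 − 495·263
Hence 263⁻¹ ≡ -495 ≡ 599 (mod 1094).

599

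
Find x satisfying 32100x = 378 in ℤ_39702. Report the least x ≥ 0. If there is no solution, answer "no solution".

First find gcd(32100, 39702):
39702 = 1·32100 + 7602
32100 = 4·7602 + 1692
7602 = 4·1692 + 834
1692 = 2·834 + 24
834 = 34·24 + 18
24 = 1·18 + 6
18 = 3·6 + 0
gcd = 6 and 6 | 378, so solutions exist. Divide through by 6: 5350x ≡ 63 (mod 6617).
Now find 5350⁻¹ mod 6617:
6617 = 1×5350 + 1267
5350 = 4×1267 + 282
1267 = 4×282 + 139
282 = 2×139 + 4
139 = 34×4 + 3
4 = 1×3 + 1
3 = 3×1 + 0
Back-substitute:
1 = 4 − 3
1 = −139 + 35·4
1 = 35·282 − 71·139
1 = −71·1267 + 319·282
1 = 319·5350 − 1347·1267
1 = −1347·6617 + 1666·5350
So 5350⁻¹ ≡ 1666 (mod 6617).
Then x ≡ 1666·63 ≡ 5703 (mod 6617); the smallest non-negative solution is x = 5703.

5703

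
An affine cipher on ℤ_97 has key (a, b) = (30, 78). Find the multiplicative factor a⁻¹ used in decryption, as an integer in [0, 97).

gcd(97, 30) by repeated division:
97 = 3*30 + 7
30 = 4*7 + 2
7 = 3*2 + 1
2 = 2*1 + 0
Since gcd(30, 97) = 1, back-substitute to write 1 as a combination:
1 = 7 − 3·2
1 = −3·30 + 13·7
1 = 13·97 − 42·30
Hence 30⁻¹ ≡ -42 ≡ 55 (mod 97).

55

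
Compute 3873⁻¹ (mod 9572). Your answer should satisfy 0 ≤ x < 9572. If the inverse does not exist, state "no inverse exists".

Apply the Euclidean algorithm to 9572 and 3873:
9572 = 2*3873 + 1826
3873 = 2*1826 + 221
1826 = 8*221 + 58
221 = 3*58 + 47
58 = 1*47 + 11
47 = 4*11 + 3
11 = 3*3 + 2
3 = 1*2 + 1
2 = 2*1 + 0
Since gcd(3873, 9572) = 1, back-substitute to write 1 as a combination:
1 = 3 − 2
1 = −11 + 4·3
1 = 4·47 − 17·11
1 = −17·58 + 21·47
1 = 21·221 − 80·58
1 = −80·1826 + 661·221
1 = 661·3873 − 1402·1826
1 = −1402·9572 + 3465·3873
So 3873·3465 ≡ 1 (mod 9572).

3465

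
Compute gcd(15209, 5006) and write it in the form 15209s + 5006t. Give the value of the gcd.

1

Euclidean algorithm:
15209 = 3×5006 + 191
5006 = 26×191 + 40
191 = 4×40 + 31
40 = 1×31 + 9
31 = 3×9 + 4
9 = 2×4 + 1
4 = 4×1 + 0
gcd(15209, 5006) = 1.
Express as a combination:
1 = 9 − 2·4
1 = −2·31 + 7·9
1 = 7·40 − 9·31
1 = −9·191 + 43·40
1 = 43·5006 − 1127·191
1 = −1127·15209 + 3424·5006
So 1 = (-1127)·15209 + (3424)·5006.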